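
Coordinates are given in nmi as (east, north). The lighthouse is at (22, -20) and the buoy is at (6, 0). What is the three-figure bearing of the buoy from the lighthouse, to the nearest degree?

321°

Δeast = 6 − 22 = -16.00; Δnorth = 0 − -20 = 20.00.
Bearing = atan2(Δeast, Δnorth) mod 360° = 321.34° ≈ 321°.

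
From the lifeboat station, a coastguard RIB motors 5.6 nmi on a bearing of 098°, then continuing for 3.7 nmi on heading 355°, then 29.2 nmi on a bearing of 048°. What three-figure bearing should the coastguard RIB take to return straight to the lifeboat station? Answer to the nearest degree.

230°

Leg 1 (098°, 5.6 nmi): east 5.6 sin 98° = 5.55, north 5.6 cos 98° = -0.78
Leg 2 (355°, 3.7 nmi): east 3.7 sin 355° = -0.32, north 3.7 cos 355° = 3.69
Leg 3 (048°, 29.2 nmi): east 29.2 sin 48° = 21.70, north 29.2 cos 48° = 19.54
Net displacement: 26.92 east, 22.45 north. Direction back to start is (-26.92, -22.45): bearing = atan2(-26.92, -22.45) mod 360° = 230.18° ≈ 230°.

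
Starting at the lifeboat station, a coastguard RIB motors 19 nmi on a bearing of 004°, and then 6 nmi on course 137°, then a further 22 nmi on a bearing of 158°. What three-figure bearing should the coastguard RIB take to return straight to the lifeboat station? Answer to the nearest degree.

Leg 1 (004°, 19 nmi): east 19 sin 4° = 1.33, north 19 cos 4° = 18.95
Leg 2 (137°, 6 nmi): east 6 sin 137° = 4.09, north 6 cos 137° = -4.39
Leg 3 (158°, 22 nmi): east 22 sin 158° = 8.24, north 22 cos 158° = -20.40
Net displacement: 13.66 east, -5.83 north. Direction back to start is (-13.66, 5.83): bearing = atan2(-13.66, 5.83) mod 360° = 293.12° ≈ 293°.

293°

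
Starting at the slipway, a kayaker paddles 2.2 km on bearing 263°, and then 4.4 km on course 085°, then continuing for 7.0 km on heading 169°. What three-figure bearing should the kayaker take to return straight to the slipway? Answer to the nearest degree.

332°

Leg 1 (263°, 2.2 km): east 2.2 sin 263° = -2.18, north 2.2 cos 263° = -0.27
Leg 2 (085°, 4.4 km): east 4.4 sin 85° = 4.38, north 4.4 cos 85° = 0.38
Leg 3 (169°, 7.0 km): east 7.0 sin 169° = 1.34, north 7.0 cos 169° = -6.87
Net displacement: 3.54 east, -6.76 north. Direction back to start is (-3.54, 6.76): bearing = atan2(-3.54, 6.76) mod 360° = 332.38° ≈ 332°.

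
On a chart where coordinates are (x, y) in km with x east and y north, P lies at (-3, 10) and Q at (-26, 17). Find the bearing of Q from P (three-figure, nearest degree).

Δeast = -26 − -3 = -23.00; Δnorth = 17 − 10 = 7.00.
Bearing = atan2(Δeast, Δnorth) mod 360° = 286.93° ≈ 287°.

287°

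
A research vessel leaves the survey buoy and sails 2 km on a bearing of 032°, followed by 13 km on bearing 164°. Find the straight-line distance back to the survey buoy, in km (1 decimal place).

11.8 km

Leg 1 (032°, 2 km): east 2 sin 32° = 1.06, north 2 cos 32° = 1.70
Leg 2 (164°, 13 km): east 13 sin 164° = 3.58, north 13 cos 164° = -12.50
Net: 4.64 east, -10.80 north. Distance = √((4.64)² + (-10.80)²) = 11.756 km.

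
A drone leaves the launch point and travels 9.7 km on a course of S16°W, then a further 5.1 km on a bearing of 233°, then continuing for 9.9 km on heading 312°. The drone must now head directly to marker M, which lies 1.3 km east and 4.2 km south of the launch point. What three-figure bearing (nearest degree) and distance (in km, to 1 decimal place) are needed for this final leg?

Leg 1 (S16°W, 9.7 km): east 9.7 sin 196° = -2.67, north 9.7 cos 196° = -9.32
Leg 2 (233°, 5.1 km): east 5.1 sin 233° = -4.07, north 5.1 cos 233° = -3.07
Leg 3 (312°, 9.9 km): east 9.9 sin 312° = -7.36, north 9.9 cos 312° = 6.62
Current position: (-14.10, -5.77). Target: (1.3, -4.2). Remaining: Δeast = 15.40, Δnorth = 1.57.
Bearing = atan2(15.40, 1.57) mod 360° = 84.18°; distance = √((15.40)² + (1.57)²) = 15.484 km.

084°, 15.5 km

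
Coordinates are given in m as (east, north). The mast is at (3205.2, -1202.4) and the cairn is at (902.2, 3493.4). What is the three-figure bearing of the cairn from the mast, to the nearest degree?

Δeast = 902.2 − 3205.2 = -2303.00; Δnorth = 3493.4 − -1202.4 = 4695.80.
Bearing = atan2(Δeast, Δnorth) mod 360° = 333.87° ≈ 334°.

334°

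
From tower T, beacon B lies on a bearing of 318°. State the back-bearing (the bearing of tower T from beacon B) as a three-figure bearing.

Back-bearing = 318° − 180° = 138°.

138°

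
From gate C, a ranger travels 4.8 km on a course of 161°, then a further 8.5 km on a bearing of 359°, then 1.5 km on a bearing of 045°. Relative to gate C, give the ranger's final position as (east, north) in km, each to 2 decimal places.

Leg 1 (161°, 4.8 km): east 4.8 sin 161° = 1.56, north 4.8 cos 161° = -4.54
Leg 2 (359°, 8.5 km): east 8.5 sin 359° = -0.15, north 8.5 cos 359° = 8.50
Leg 3 (045°, 1.5 km): east 1.5 sin 45° = 1.06, north 1.5 cos 45° = 1.06
Summing: 2.48 km east, 5.02 km north → (2.48, 5.02).

(2.48, 5.02)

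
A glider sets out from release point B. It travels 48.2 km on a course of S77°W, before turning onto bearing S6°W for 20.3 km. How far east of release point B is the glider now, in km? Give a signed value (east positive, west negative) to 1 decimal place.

Leg 1 (S77°W, 48.2 km): east 48.2 sin 257° = -46.96, north 48.2 cos 257° = -10.84
Leg 2 (S6°W, 20.3 km): east 20.3 sin 186° = -2.12, north 20.3 cos 186° = -20.19
Net east component: -49.09 km.

-49.1 km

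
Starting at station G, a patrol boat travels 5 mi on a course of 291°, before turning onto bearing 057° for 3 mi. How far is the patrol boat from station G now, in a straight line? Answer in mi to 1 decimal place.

4.0 mi

Leg 1 (291°, 5 mi): east 5 sin 291° = -4.67, north 5 cos 291° = 1.79
Leg 2 (057°, 3 mi): east 3 sin 57° = 2.52, north 3 cos 57° = 1.63
Net: -2.15 east, 3.43 north. Distance = √((-2.15)² + (3.43)²) = 4.046 mi.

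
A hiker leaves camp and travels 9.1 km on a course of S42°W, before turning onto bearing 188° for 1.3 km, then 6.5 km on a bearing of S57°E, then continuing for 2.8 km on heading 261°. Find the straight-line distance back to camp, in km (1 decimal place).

12.6 km

Leg 1 (S42°W, 9.1 km): east 9.1 sin 222° = -6.09, north 9.1 cos 222° = -6.76
Leg 2 (188°, 1.3 km): east 1.3 sin 188° = -0.18, north 1.3 cos 188° = -1.29
Leg 3 (S57°E, 6.5 km): east 6.5 sin 123° = 5.45, north 6.5 cos 123° = -3.54
Leg 4 (261°, 2.8 km): east 2.8 sin 261° = -2.77, north 2.8 cos 261° = -0.44
Net: -3.58 east, -12.03 north. Distance = √((-3.58)² + (-12.03)²) = 12.551 km.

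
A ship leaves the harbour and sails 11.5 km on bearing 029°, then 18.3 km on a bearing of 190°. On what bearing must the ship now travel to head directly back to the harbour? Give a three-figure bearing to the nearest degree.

343°

Leg 1 (029°, 11.5 km): east 11.5 sin 29° = 5.58, north 11.5 cos 29° = 10.06
Leg 2 (190°, 18.3 km): east 18.3 sin 190° = -3.18, north 18.3 cos 190° = -18.02
Net displacement: 2.40 east, -7.96 north. Direction back to start is (-2.40, 7.96): bearing = atan2(-2.40, 7.96) mod 360° = 343.25° ≈ 343°.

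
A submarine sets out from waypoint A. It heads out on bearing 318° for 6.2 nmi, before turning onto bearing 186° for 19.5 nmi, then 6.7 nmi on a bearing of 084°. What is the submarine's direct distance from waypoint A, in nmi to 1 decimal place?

14.1 nmi

Leg 1 (318°, 6.2 nmi): east 6.2 sin 318° = -4.15, north 6.2 cos 318° = 4.61
Leg 2 (186°, 19.5 nmi): east 19.5 sin 186° = -2.04, north 19.5 cos 186° = -19.39
Leg 3 (084°, 6.7 nmi): east 6.7 sin 84° = 6.66, north 6.7 cos 84° = 0.70
Net: 0.48 east, -14.09 north. Distance = √((0.48)² + (-14.09)²) = 14.093 nmi.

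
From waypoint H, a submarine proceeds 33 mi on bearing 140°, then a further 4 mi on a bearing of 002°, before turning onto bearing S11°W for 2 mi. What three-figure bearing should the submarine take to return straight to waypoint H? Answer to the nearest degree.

Leg 1 (140°, 33 mi): east 33 sin 140° = 21.21, north 33 cos 140° = -25.28
Leg 2 (002°, 4 mi): east 4 sin 2° = 0.14, north 4 cos 2° = 4.00
Leg 3 (S11°W, 2 mi): east 2 sin 191° = -0.38, north 2 cos 191° = -1.96
Net displacement: 20.97 east, -23.25 north. Direction back to start is (-20.97, 23.25): bearing = atan2(-20.97, 23.25) mod 360° = 317.95° ≈ 318°.

318°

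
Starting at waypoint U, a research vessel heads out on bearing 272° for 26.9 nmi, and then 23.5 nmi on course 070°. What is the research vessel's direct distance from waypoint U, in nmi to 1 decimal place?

10.2 nmi

Leg 1 (272°, 26.9 nmi): east 26.9 sin 272° = -26.88, north 26.9 cos 272° = 0.94
Leg 2 (070°, 23.5 nmi): east 23.5 sin 70° = 22.08, north 23.5 cos 70° = 8.04
Net: -4.80 east, 8.98 north. Distance = √((-4.80)² + (8.98)²) = 10.179 nmi.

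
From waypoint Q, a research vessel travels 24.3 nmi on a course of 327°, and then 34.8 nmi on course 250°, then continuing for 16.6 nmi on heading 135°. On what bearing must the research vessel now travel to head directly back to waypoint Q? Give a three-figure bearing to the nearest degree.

085°

Leg 1 (327°, 24.3 nmi): east 24.3 sin 327° = -13.23, north 24.3 cos 327° = 20.38
Leg 2 (250°, 34.8 nmi): east 34.8 sin 250° = -32.70, north 34.8 cos 250° = -11.90
Leg 3 (135°, 16.6 nmi): east 16.6 sin 135° = 11.74, north 16.6 cos 135° = -11.74
Net displacement: -34.20 east, -3.26 north. Direction back to start is (34.20, 3.26): bearing = atan2(34.20, 3.26) mod 360° = 84.55° ≈ 085°.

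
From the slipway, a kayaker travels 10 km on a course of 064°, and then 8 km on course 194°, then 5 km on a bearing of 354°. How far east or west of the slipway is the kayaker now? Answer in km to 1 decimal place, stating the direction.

Leg 1 (064°, 10 km): east 10 sin 64° = 8.99, north 10 cos 64° = 4.38
Leg 2 (194°, 8 km): east 8 sin 194° = -1.94, north 8 cos 194° = -7.76
Leg 3 (354°, 5 km): east 5 sin 354° = -0.52, north 5 cos 354° = 4.97
Net east component: 6.53 km.

6.5 km east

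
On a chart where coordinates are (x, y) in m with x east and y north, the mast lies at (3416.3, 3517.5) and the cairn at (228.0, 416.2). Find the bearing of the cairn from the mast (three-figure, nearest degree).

Δeast = 228.0 − 3416.3 = -3188.30; Δnorth = 416.2 − 3517.5 = -3101.30.
Bearing = atan2(Δeast, Δnorth) mod 360° = 225.79° ≈ 226°.

226°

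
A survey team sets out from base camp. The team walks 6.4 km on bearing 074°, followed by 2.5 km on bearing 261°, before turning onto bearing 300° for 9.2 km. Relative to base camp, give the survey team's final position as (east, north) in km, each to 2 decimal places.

(-4.28, 5.97)

Leg 1 (074°, 6.4 km): east 6.4 sin 74° = 6.15, north 6.4 cos 74° = 1.76
Leg 2 (261°, 2.5 km): east 2.5 sin 261° = -2.47, north 2.5 cos 261° = -0.39
Leg 3 (300°, 9.2 km): east 9.2 sin 300° = -7.97, north 9.2 cos 300° = 4.60
Summing: -4.28 km east, 5.97 km north → (-4.28, 5.97).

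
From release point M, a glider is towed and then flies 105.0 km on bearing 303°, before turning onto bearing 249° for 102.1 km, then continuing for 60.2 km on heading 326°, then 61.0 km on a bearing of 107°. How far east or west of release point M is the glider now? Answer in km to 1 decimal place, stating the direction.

158.7 km west

Leg 1 (303°, 105.0 km): east 105.0 sin 303° = -88.06, north 105.0 cos 303° = 57.19
Leg 2 (249°, 102.1 km): east 102.1 sin 249° = -95.32, north 102.1 cos 249° = -36.59
Leg 3 (326°, 60.2 km): east 60.2 sin 326° = -33.66, north 60.2 cos 326° = 49.91
Leg 4 (107°, 61.0 km): east 61.0 sin 107° = 58.33, north 61.0 cos 107° = -17.83
Net east component: -158.71 km.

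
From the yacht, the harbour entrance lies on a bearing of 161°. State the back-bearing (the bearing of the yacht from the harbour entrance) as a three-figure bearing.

Back-bearing = 161° + 180° = 341°.

341°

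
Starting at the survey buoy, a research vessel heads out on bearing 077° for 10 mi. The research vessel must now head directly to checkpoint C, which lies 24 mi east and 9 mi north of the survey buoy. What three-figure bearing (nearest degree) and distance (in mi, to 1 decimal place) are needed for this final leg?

065°, 15.8 mi

Leg 1 (077°, 10 mi): east 10 sin 77° = 9.74, north 10 cos 77° = 2.25
Current position: (9.74, 2.25). Target: (24, 9). Remaining: Δeast = 14.26, Δnorth = 6.75.
Bearing = atan2(14.26, 6.75) mod 360° = 64.66°; distance = √((14.26)² + (6.75)²) = 15.774 mi.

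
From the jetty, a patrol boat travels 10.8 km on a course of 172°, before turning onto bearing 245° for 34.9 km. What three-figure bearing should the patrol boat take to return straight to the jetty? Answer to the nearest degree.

Leg 1 (172°, 10.8 km): east 10.8 sin 172° = 1.50, north 10.8 cos 172° = -10.69
Leg 2 (245°, 34.9 km): east 34.9 sin 245° = -31.63, north 34.9 cos 245° = -14.75
Net displacement: -30.13 east, -25.44 north. Direction back to start is (30.13, 25.44): bearing = atan2(30.13, 25.44) mod 360° = 49.82° ≈ 050°.

050°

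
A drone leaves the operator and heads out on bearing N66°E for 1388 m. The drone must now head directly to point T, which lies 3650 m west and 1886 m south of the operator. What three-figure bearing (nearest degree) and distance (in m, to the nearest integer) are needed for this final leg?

244°, 5495 m

Leg 1 (N66°E, 1388 m): east 1388 sin 66° = 1268.00, north 1388 cos 66° = 564.55
Current position: (1268.00, 564.55). Target: (-3650, -1886). Remaining: Δeast = -4918.00, Δnorth = -2450.55.
Bearing = atan2(-4918.00, -2450.55) mod 360° = 243.51°; distance = √((-4918.00)² + (-2450.55)²) = 5494.719 m.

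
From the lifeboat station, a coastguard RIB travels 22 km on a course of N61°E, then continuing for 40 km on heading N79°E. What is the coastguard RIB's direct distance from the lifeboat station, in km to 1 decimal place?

61.3 km

Leg 1 (N61°E, 22 km): east 22 sin 61° = 19.24, north 22 cos 61° = 10.67
Leg 2 (N79°E, 40 km): east 40 sin 79° = 39.27, north 40 cos 79° = 7.63
Net: 58.51 east, 18.30 north. Distance = √((58.51)² + (18.30)²) = 61.301 km.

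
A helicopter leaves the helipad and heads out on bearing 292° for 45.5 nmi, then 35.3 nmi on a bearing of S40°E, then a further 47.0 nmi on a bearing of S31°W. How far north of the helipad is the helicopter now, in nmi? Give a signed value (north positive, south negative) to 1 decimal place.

Leg 1 (292°, 45.5 nmi): east 45.5 sin 292° = -42.19, north 45.5 cos 292° = 17.04
Leg 2 (S40°E, 35.3 nmi): east 35.3 sin 140° = 22.69, north 35.3 cos 140° = -27.04
Leg 3 (S31°W, 47.0 nmi): east 47.0 sin 211° = -24.21, north 47.0 cos 211° = -40.29
Net north component: -50.28 nmi.

-50.3 nmi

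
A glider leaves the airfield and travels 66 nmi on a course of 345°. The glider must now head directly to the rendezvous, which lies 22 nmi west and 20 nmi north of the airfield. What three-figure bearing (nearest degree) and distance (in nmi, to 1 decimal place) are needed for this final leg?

Leg 1 (345°, 66 nmi): east 66 sin 345° = -17.08, north 66 cos 345° = 63.75
Current position: (-17.08, 63.75). Target: (-22, 20). Remaining: Δeast = -4.92, Δnorth = -43.75.
Bearing = atan2(-4.92, -43.75) mod 360° = 186.41°; distance = √((-4.92)² + (-43.75)²) = 44.027 nmi.

186°, 44.0 nmi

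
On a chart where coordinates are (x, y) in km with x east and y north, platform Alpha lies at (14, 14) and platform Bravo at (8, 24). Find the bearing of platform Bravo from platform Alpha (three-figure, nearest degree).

329°

Δeast = 8 − 14 = -6.00; Δnorth = 24 − 14 = 10.00.
Bearing = atan2(Δeast, Δnorth) mod 360° = 329.04° ≈ 329°.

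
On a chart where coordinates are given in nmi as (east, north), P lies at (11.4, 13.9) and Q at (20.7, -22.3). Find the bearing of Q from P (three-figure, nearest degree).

166°

Δeast = 20.7 − 11.4 = 9.30; Δnorth = -22.3 − 13.9 = -36.20.
Bearing = atan2(Δeast, Δnorth) mod 360° = 165.59° ≈ 166°.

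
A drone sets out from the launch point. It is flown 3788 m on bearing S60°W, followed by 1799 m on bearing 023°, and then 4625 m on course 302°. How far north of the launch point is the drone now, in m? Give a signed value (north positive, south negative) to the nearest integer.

2213 m

Leg 1 (S60°W, 3788 m): east 3788 sin 240° = -3280.50, north 3788 cos 240° = -1894.00
Leg 2 (023°, 1799 m): east 1799 sin 23° = 702.93, north 1799 cos 23° = 1655.99
Leg 3 (302°, 4625 m): east 4625 sin 302° = -3922.22, north 4625 cos 302° = 2450.88
Net north component: 2212.86 m.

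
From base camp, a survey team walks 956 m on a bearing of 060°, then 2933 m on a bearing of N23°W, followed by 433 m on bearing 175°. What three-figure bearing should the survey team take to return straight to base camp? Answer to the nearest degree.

174°

Leg 1 (060°, 956 m): east 956 sin 60° = 827.92, north 956 cos 60° = 478.00
Leg 2 (N23°W, 2933 m): east 2933 sin 337° = -1146.01, north 2933 cos 337° = 2699.84
Leg 3 (175°, 433 m): east 433 sin 175° = 37.74, north 433 cos 175° = -431.35
Net displacement: -280.36 east, 2746.49 north. Direction back to start is (280.36, -2746.49): bearing = atan2(280.36, -2746.49) mod 360° = 174.17° ≈ 174°.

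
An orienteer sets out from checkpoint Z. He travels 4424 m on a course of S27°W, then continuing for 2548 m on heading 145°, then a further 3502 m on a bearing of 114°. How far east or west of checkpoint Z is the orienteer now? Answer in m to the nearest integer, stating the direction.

Leg 1 (S27°W, 4424 m): east 4424 sin 207° = -2008.45, north 4424 cos 207° = -3941.81
Leg 2 (145°, 2548 m): east 2548 sin 145° = 1461.47, north 2548 cos 145° = -2087.20
Leg 3 (114°, 3502 m): east 3502 sin 114° = 3199.24, north 3502 cos 114° = -1424.39
Net east component: 2652.25 m.

2652 m east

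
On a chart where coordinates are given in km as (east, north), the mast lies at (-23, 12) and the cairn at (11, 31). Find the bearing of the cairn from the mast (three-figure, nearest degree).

061°

Δeast = 11 − -23 = 34.00; Δnorth = 31 − 12 = 19.00.
Bearing = atan2(Δeast, Δnorth) mod 360° = 60.80° ≈ 061°.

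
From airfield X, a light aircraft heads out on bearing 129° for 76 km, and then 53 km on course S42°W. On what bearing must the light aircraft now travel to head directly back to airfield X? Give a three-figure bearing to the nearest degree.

Leg 1 (129°, 76 km): east 76 sin 129° = 59.06, north 76 cos 129° = -47.83
Leg 2 (S42°W, 53 km): east 53 sin 222° = -35.46, north 53 cos 222° = -39.39
Net displacement: 23.60 east, -87.22 north. Direction back to start is (-23.60, 87.22): bearing = atan2(-23.60, 87.22) mod 360° = 344.86° ≈ 345°.

345°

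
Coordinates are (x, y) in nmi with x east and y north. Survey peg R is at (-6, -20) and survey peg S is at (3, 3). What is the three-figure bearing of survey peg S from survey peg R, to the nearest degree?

Δeast = 3 − -6 = 9.00; Δnorth = 3 − -20 = 23.00.
Bearing = atan2(Δeast, Δnorth) mod 360° = 21.37° ≈ 021°.

021°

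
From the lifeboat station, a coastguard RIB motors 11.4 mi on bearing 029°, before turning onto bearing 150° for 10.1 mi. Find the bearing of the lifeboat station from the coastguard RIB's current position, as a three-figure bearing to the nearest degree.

263°

Leg 1 (029°, 11.4 mi): east 11.4 sin 29° = 5.53, north 11.4 cos 29° = 9.97
Leg 2 (150°, 10.1 mi): east 10.1 sin 150° = 5.05, north 10.1 cos 150° = -8.75
Net displacement: 10.58 east, 1.22 north. Direction back to start is (-10.58, -1.22): bearing = atan2(-10.58, -1.22) mod 360° = 263.40° ≈ 263°.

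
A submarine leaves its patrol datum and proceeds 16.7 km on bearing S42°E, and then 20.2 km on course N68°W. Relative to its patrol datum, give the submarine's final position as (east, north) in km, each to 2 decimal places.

Leg 1 (S42°E, 16.7 km): east 16.7 sin 138° = 11.17, north 16.7 cos 138° = -12.41
Leg 2 (N68°W, 20.2 km): east 20.2 sin 292° = -18.73, north 20.2 cos 292° = 7.57
Summing: -7.55 km east, -4.84 km north → (-7.55, -4.84).

(-7.55, -4.84)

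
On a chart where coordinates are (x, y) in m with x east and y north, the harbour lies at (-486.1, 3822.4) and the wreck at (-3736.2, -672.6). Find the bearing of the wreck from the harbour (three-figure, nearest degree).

Δeast = -3736.2 − -486.1 = -3250.10; Δnorth = -672.6 − 3822.4 = -4495.00.
Bearing = atan2(Δeast, Δnorth) mod 360° = 215.87° ≈ 216°.

216°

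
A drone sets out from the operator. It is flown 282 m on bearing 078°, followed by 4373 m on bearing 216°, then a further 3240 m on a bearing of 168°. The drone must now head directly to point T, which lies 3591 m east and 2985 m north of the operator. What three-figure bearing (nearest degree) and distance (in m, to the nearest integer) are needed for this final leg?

028°, 10953 m

Leg 1 (078°, 282 m): east 282 sin 78° = 275.84, north 282 cos 78° = 58.63
Leg 2 (216°, 4373 m): east 4373 sin 216° = -2570.38, north 4373 cos 216° = -3537.83
Leg 3 (168°, 3240 m): east 3240 sin 168° = 673.63, north 3240 cos 168° = -3169.20
Current position: (-1620.91, -6648.40). Target: (3591, 2985). Remaining: Δeast = 5211.91, Δnorth = 9633.40.
Bearing = atan2(5211.91, 9633.40) mod 360° = 28.41°; distance = √((5211.91)² + (9633.40)²) = 10952.918 m.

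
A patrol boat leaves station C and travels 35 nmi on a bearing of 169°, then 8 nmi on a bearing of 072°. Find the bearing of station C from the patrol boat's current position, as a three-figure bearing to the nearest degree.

336°

Leg 1 (169°, 35 nmi): east 35 sin 169° = 6.68, north 35 cos 169° = -34.36
Leg 2 (072°, 8 nmi): east 8 sin 72° = 7.61, north 8 cos 72° = 2.47
Net displacement: 14.29 east, -31.88 north. Direction back to start is (-14.29, 31.88): bearing = atan2(-14.29, 31.88) mod 360° = 335.86° ≈ 336°.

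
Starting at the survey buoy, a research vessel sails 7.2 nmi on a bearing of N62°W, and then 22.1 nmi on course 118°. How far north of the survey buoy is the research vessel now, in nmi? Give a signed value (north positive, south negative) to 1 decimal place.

Leg 1 (N62°W, 7.2 nmi): east 7.2 sin 298° = -6.36, north 7.2 cos 298° = 3.38
Leg 2 (118°, 22.1 nmi): east 22.1 sin 118° = 19.51, north 22.1 cos 118° = -10.38
Net north component: -7.00 nmi.

-7.0 nmi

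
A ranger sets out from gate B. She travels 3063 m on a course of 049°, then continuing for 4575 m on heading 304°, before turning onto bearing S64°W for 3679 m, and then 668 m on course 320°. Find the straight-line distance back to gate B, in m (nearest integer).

Leg 1 (049°, 3063 m): east 3063 sin 49° = 2311.68, north 3063 cos 49° = 2009.51
Leg 2 (304°, 4575 m): east 4575 sin 304° = -3792.85, north 4575 cos 304° = 2558.31
Leg 3 (S64°W, 3679 m): east 3679 sin 244° = -3306.66, north 3679 cos 244° = -1612.77
Leg 4 (320°, 668 m): east 668 sin 320° = -429.38, north 668 cos 320° = 511.72
Net: -5217.22 east, 3466.77 north. Distance = √((-5217.22)² + (3466.77)²) = 6264.010 m.

6264 m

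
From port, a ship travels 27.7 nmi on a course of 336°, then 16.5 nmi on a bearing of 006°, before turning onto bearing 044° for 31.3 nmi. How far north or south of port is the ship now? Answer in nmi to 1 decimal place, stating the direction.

Leg 1 (336°, 27.7 nmi): east 27.7 sin 336° = -11.27, north 27.7 cos 336° = 25.31
Leg 2 (006°, 16.5 nmi): east 16.5 sin 6° = 1.72, north 16.5 cos 6° = 16.41
Leg 3 (044°, 31.3 nmi): east 31.3 sin 44° = 21.74, north 31.3 cos 44° = 22.52
Net north component: 64.23 nmi.

64.2 nmi north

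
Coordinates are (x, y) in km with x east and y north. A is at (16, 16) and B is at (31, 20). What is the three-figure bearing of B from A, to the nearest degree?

075°

Δeast = 31 − 16 = 15.00; Δnorth = 20 − 16 = 4.00.
Bearing = atan2(Δeast, Δnorth) mod 360° = 75.07° ≈ 075°.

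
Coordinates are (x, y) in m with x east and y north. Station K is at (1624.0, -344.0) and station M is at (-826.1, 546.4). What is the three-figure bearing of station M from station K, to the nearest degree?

290°

Δeast = -826.1 − 1624.0 = -2450.10; Δnorth = 546.4 − -344.0 = 890.40.
Bearing = atan2(Δeast, Δnorth) mod 360° = 289.97° ≈ 290°.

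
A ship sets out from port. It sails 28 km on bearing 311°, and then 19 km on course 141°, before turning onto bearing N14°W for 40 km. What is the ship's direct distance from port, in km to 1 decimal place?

46.4 km

Leg 1 (311°, 28 km): east 28 sin 311° = -21.13, north 28 cos 311° = 18.37
Leg 2 (141°, 19 km): east 19 sin 141° = 11.96, north 19 cos 141° = -14.77
Leg 3 (N14°W, 40 km): east 40 sin 346° = -9.68, north 40 cos 346° = 38.81
Net: -18.85 east, 42.42 north. Distance = √((-18.85)² + (42.42)²) = 46.416 km.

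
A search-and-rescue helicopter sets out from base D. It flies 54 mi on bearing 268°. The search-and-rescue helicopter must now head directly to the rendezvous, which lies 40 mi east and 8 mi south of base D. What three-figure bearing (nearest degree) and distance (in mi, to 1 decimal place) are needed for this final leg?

Leg 1 (268°, 54 mi): east 54 sin 268° = -53.97, north 54 cos 268° = -1.88
Current position: (-53.97, -1.88). Target: (40, -8). Remaining: Δeast = 93.97, Δnorth = -6.12.
Bearing = atan2(93.97, -6.12) mod 360° = 93.72°; distance = √((93.97)² + (-6.12)²) = 94.166 mi.

094°, 94.2 mi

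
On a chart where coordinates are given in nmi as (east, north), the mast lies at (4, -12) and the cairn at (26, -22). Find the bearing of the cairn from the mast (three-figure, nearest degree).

114°

Δeast = 26 − 4 = 22.00; Δnorth = -22 − -12 = -10.00.
Bearing = atan2(Δeast, Δnorth) mod 360° = 114.44° ≈ 114°.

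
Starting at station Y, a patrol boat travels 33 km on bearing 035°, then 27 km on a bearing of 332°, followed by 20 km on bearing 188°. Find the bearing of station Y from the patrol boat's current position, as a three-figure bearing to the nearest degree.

186°

Leg 1 (035°, 33 km): east 33 sin 35° = 18.93, north 33 cos 35° = 27.03
Leg 2 (332°, 27 km): east 27 sin 332° = -12.68, north 27 cos 332° = 23.84
Leg 3 (188°, 20 km): east 20 sin 188° = -2.78, north 20 cos 188° = -19.81
Net displacement: 3.47 east, 31.07 north. Direction back to start is (-3.47, -31.07): bearing = atan2(-3.47, -31.07) mod 360° = 186.37° ≈ 186°.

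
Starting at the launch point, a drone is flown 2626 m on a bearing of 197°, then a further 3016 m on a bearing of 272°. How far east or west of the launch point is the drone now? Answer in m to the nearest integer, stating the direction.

3782 m west

Leg 1 (197°, 2626 m): east 2626 sin 197° = -767.77, north 2626 cos 197° = -2511.26
Leg 2 (272°, 3016 m): east 3016 sin 272° = -3014.16, north 3016 cos 272° = 105.26
Net east component: -3781.93 m.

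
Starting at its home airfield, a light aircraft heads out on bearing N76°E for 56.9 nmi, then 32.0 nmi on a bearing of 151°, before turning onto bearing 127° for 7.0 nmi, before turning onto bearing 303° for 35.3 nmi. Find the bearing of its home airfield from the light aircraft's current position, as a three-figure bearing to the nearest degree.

Leg 1 (N76°E, 56.9 nmi): east 56.9 sin 76° = 55.21, north 56.9 cos 76° = 13.77
Leg 2 (151°, 32.0 nmi): east 32.0 sin 151° = 15.51, north 32.0 cos 151° = -27.99
Leg 3 (127°, 7.0 nmi): east 7.0 sin 127° = 5.59, north 7.0 cos 127° = -4.21
Leg 4 (303°, 35.3 nmi): east 35.3 sin 303° = -29.61, north 35.3 cos 303° = 19.23
Net displacement: 46.71 east, 0.79 north. Direction back to start is (-46.71, -0.79): bearing = atan2(-46.71, -0.79) mod 360° = 269.03° ≈ 269°.

269°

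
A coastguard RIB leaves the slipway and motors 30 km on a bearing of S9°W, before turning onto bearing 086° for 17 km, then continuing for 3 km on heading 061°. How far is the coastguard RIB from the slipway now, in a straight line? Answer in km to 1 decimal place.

Leg 1 (S9°W, 30 km): east 30 sin 189° = -4.69, north 30 cos 189° = -29.63
Leg 2 (086°, 17 km): east 17 sin 86° = 16.96, north 17 cos 86° = 1.19
Leg 3 (061°, 3 km): east 3 sin 61° = 2.62, north 3 cos 61° = 1.45
Net: 14.89 east, -26.99 north. Distance = √((14.89)² + (-26.99)²) = 30.825 km.

30.8 km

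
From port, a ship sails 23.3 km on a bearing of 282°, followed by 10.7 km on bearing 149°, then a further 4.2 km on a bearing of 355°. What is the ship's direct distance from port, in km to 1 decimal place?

17.6 km

Leg 1 (282°, 23.3 km): east 23.3 sin 282° = -22.79, north 23.3 cos 282° = 4.84
Leg 2 (149°, 10.7 km): east 10.7 sin 149° = 5.51, north 10.7 cos 149° = -9.17
Leg 3 (355°, 4.2 km): east 4.2 sin 355° = -0.37, north 4.2 cos 355° = 4.18
Net: -17.65 east, -0.14 north. Distance = √((-17.65)² + (-0.14)²) = 17.647 km.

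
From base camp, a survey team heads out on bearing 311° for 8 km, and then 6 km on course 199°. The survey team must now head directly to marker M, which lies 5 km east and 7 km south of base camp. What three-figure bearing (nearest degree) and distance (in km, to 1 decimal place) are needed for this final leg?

117°, 14.6 km

Leg 1 (311°, 8 km): east 8 sin 311° = -6.04, north 8 cos 311° = 5.25
Leg 2 (199°, 6 km): east 6 sin 199° = -1.95, north 6 cos 199° = -5.67
Current position: (-7.99, -0.42). Target: (5, -7). Remaining: Δeast = 12.99, Δnorth = -6.58.
Bearing = atan2(12.99, -6.58) mod 360° = 116.85°; distance = √((12.99)² + (-6.58)²) = 14.560 km.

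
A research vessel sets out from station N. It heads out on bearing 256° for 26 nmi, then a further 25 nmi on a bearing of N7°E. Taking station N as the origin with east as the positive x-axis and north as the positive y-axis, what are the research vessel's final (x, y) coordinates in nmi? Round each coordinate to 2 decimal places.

Leg 1 (256°, 26 nmi): east 26 sin 256° = -25.23, north 26 cos 256° = -6.29
Leg 2 (N7°E, 25 nmi): east 25 sin 7° = 3.05, north 25 cos 7° = 24.81
Summing: -22.18 nmi east, 18.52 nmi north → (-22.18, 18.52).

(-22.18, 18.52)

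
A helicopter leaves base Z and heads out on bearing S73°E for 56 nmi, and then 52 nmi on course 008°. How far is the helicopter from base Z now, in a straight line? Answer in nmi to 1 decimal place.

70.2 nmi

Leg 1 (S73°E, 56 nmi): east 56 sin 107° = 53.55, north 56 cos 107° = -16.37
Leg 2 (008°, 52 nmi): east 52 sin 8° = 7.24, north 52 cos 8° = 51.49
Net: 60.79 east, 35.12 north. Distance = √((60.79)² + (35.12)²) = 70.206 nmi.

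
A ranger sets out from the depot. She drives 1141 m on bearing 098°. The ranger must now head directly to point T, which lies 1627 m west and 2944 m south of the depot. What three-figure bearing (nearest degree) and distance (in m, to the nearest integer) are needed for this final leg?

Leg 1 (098°, 1141 m): east 1141 sin 98° = 1129.90, north 1141 cos 98° = -158.80
Current position: (1129.90, -158.80). Target: (-1627, -2944). Remaining: Δeast = -2756.90, Δnorth = -2785.20.
Bearing = atan2(-2756.90, -2785.20) mod 360° = 224.71°; distance = √((-2756.90)² + (-2785.20)²) = 3918.907 m.

225°, 3919 m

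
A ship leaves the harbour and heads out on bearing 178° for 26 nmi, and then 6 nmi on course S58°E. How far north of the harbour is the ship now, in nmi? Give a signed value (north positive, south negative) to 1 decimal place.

Leg 1 (178°, 26 nmi): east 26 sin 178° = 0.91, north 26 cos 178° = -25.98
Leg 2 (S58°E, 6 nmi): east 6 sin 122° = 5.09, north 6 cos 122° = -3.18
Net north component: -29.16 nmi.

-29.2 nmi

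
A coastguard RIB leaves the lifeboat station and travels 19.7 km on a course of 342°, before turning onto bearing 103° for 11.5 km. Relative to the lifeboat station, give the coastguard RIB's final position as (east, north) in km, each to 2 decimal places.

Leg 1 (342°, 19.7 km): east 19.7 sin 342° = -6.09, north 19.7 cos 342° = 18.74
Leg 2 (103°, 11.5 km): east 11.5 sin 103° = 11.21, north 11.5 cos 103° = -2.59
Summing: 5.12 km east, 16.15 km north → (5.12, 16.15).

(5.12, 16.15)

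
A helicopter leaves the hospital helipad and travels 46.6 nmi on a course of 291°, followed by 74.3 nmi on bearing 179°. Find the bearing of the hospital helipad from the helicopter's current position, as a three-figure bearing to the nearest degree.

036°

Leg 1 (291°, 46.6 nmi): east 46.6 sin 291° = -43.50, north 46.6 cos 291° = 16.70
Leg 2 (179°, 74.3 nmi): east 74.3 sin 179° = 1.30, north 74.3 cos 179° = -74.29
Net displacement: -42.21 east, -57.59 north. Direction back to start is (42.21, 57.59): bearing = atan2(42.21, 57.59) mod 360° = 36.24° ≈ 036°.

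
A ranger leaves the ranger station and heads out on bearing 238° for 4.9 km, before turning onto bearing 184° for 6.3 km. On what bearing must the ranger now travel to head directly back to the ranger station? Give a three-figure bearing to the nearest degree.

027°

Leg 1 (238°, 4.9 km): east 4.9 sin 238° = -4.16, north 4.9 cos 238° = -2.60
Leg 2 (184°, 6.3 km): east 6.3 sin 184° = -0.44, north 6.3 cos 184° = -6.28
Net displacement: -4.59 east, -8.88 north. Direction back to start is (4.59, 8.88): bearing = atan2(4.59, 8.88) mod 360° = 27.36° ≈ 027°.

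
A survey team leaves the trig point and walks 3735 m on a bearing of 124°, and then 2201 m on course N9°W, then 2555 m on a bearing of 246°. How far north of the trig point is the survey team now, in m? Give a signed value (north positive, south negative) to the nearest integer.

Leg 1 (124°, 3735 m): east 3735 sin 124° = 3096.46, north 3735 cos 124° = -2088.59
Leg 2 (N9°W, 2201 m): east 2201 sin 351° = -344.31, north 2201 cos 351° = 2173.90
Leg 3 (246°, 2555 m): east 2555 sin 246° = -2334.11, north 2555 cos 246° = -1039.21
Net north component: -953.90 m.

-954 m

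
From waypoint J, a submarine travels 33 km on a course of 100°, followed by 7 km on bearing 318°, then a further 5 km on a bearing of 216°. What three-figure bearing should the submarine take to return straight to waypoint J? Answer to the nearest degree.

280°

Leg 1 (100°, 33 km): east 33 sin 100° = 32.50, north 33 cos 100° = -5.73
Leg 2 (318°, 7 km): east 7 sin 318° = -4.68, north 7 cos 318° = 5.20
Leg 3 (216°, 5 km): east 5 sin 216° = -2.94, north 5 cos 216° = -4.05
Net displacement: 24.88 east, -4.57 north. Direction back to start is (-24.88, 4.57): bearing = atan2(-24.88, 4.57) mod 360° = 280.42° ≈ 280°.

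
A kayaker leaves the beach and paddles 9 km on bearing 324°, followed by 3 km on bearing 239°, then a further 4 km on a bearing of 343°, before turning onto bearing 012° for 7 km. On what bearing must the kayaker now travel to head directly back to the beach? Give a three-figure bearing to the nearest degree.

Leg 1 (324°, 9 km): east 9 sin 324° = -5.29, north 9 cos 324° = 7.28
Leg 2 (239°, 3 km): east 3 sin 239° = -2.57, north 3 cos 239° = -1.55
Leg 3 (343°, 4 km): east 4 sin 343° = -1.17, north 4 cos 343° = 3.83
Leg 4 (012°, 7 km): east 7 sin 12° = 1.46, north 7 cos 12° = 6.85
Net displacement: -7.58 east, 16.41 north. Direction back to start is (7.58, -16.41): bearing = atan2(7.58, -16.41) mod 360° = 155.22° ≈ 155°.

155°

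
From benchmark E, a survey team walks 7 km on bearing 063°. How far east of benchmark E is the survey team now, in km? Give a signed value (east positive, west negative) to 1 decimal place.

Leg 1 (063°, 7 km): east 7 sin 63° = 6.24, north 7 cos 63° = 3.18
Net east component: 6.24 km.

6.2 km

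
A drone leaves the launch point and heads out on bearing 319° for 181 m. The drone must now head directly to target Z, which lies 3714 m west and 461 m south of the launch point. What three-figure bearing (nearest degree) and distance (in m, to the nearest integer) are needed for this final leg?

Leg 1 (319°, 181 m): east 181 sin 319° = -118.75, north 181 cos 319° = 136.60
Current position: (-118.75, 136.60). Target: (-3714, -461). Remaining: Δeast = -3595.25, Δnorth = -597.60.
Bearing = atan2(-3595.25, -597.60) mod 360° = 260.56°; distance = √((-3595.25)² + (-597.60)²) = 3644.582 m.

261°, 3645 m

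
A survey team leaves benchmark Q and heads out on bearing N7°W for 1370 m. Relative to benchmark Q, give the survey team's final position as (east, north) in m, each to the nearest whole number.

Leg 1 (N7°W, 1370 m): east 1370 sin 353° = -166.96, north 1370 cos 353° = 1359.79
Summing: -166.96 m east, 1359.79 m north → (-167, 1360).

(-167, 1360)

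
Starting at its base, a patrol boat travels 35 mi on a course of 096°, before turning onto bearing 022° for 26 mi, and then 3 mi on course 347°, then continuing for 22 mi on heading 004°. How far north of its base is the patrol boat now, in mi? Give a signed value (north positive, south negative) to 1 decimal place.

Leg 1 (096°, 35 mi): east 35 sin 96° = 34.81, north 35 cos 96° = -3.66
Leg 2 (022°, 26 mi): east 26 sin 22° = 9.74, north 26 cos 22° = 24.11
Leg 3 (347°, 3 mi): east 3 sin 347° = -0.67, north 3 cos 347° = 2.92
Leg 4 (004°, 22 mi): east 22 sin 4° = 1.53, north 22 cos 4° = 21.95
Net north component: 45.32 mi.

45.3 mi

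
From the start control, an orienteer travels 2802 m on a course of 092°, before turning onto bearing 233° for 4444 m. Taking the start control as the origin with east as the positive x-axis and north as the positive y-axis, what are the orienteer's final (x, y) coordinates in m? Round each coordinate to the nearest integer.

Leg 1 (092°, 2802 m): east 2802 sin 92° = 2800.29, north 2802 cos 92° = -97.79
Leg 2 (233°, 4444 m): east 4444 sin 233° = -3549.14, north 4444 cos 233° = -2674.47
Summing: -748.84 m east, -2772.25 m north → (-749, -2772).

(-749, -2772)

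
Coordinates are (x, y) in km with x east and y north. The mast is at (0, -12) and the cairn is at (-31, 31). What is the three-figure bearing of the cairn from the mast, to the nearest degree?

324°

Δeast = -31 − 0 = -31.00; Δnorth = 31 − -12 = 43.00.
Bearing = atan2(Δeast, Δnorth) mod 360° = 324.21° ≈ 324°.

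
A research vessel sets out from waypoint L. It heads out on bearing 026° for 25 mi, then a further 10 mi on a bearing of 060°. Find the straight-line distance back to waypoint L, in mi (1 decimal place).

33.8 mi

Leg 1 (026°, 25 mi): east 25 sin 26° = 10.96, north 25 cos 26° = 22.47
Leg 2 (060°, 10 mi): east 10 sin 60° = 8.66, north 10 cos 60° = 5.00
Net: 19.62 east, 27.47 north. Distance = √((19.62)² + (27.47)²) = 33.757 mi.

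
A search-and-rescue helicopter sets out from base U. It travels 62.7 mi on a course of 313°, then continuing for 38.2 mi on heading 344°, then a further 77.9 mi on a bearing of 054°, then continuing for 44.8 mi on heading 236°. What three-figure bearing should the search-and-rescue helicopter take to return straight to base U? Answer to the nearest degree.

163°

Leg 1 (313°, 62.7 mi): east 62.7 sin 313° = -45.86, north 62.7 cos 313° = 42.76
Leg 2 (344°, 38.2 mi): east 38.2 sin 344° = -10.53, north 38.2 cos 344° = 36.72
Leg 3 (054°, 77.9 mi): east 77.9 sin 54° = 63.02, north 77.9 cos 54° = 45.79
Leg 4 (236°, 44.8 mi): east 44.8 sin 236° = -37.14, north 44.8 cos 236° = -25.05
Net displacement: -30.50 east, 100.22 north. Direction back to start is (30.50, -100.22): bearing = atan2(30.50, -100.22) mod 360° = 163.07° ≈ 163°.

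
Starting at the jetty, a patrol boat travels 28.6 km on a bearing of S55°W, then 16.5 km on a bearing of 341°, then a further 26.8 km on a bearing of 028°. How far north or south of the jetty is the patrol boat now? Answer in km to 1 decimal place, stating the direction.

Leg 1 (S55°W, 28.6 km): east 28.6 sin 235° = -23.43, north 28.6 cos 235° = -16.40
Leg 2 (341°, 16.5 km): east 16.5 sin 341° = -5.37, north 16.5 cos 341° = 15.60
Leg 3 (028°, 26.8 km): east 26.8 sin 28° = 12.58, north 26.8 cos 28° = 23.66
Net north component: 22.86 km.

22.9 km north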